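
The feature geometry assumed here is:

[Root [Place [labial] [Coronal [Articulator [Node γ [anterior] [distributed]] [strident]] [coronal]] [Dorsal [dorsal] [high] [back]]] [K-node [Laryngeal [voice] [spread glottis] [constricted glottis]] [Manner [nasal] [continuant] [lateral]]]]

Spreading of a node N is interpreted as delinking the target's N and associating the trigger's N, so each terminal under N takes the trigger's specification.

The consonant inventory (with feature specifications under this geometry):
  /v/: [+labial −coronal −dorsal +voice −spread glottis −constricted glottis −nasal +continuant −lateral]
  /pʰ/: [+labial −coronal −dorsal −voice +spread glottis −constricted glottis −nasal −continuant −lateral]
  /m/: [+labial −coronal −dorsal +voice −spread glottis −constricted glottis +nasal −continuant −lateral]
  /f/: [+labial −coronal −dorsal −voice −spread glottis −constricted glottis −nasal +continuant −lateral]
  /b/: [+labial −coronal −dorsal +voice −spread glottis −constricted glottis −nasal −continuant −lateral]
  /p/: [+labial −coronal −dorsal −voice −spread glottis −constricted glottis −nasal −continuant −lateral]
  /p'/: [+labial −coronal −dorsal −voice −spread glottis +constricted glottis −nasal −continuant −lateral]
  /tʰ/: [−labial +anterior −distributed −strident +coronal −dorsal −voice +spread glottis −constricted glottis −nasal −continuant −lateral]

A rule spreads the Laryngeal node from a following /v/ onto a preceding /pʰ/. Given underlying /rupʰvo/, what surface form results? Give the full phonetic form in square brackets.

Terminals under Laryngeal in this geometry: [voice], [spread glottis], [constricted glottis].
The target acquires /v/'s values for everything under Laryngeal — [+voice], [−spread glottis], [−constricted glottis] — while keeping its own [labial], [coronal], [dorsal], ….
The resulting bundle matches /b/ in the inventory; substituting it for /pʰ/ gives [rubvo].

[rubvo]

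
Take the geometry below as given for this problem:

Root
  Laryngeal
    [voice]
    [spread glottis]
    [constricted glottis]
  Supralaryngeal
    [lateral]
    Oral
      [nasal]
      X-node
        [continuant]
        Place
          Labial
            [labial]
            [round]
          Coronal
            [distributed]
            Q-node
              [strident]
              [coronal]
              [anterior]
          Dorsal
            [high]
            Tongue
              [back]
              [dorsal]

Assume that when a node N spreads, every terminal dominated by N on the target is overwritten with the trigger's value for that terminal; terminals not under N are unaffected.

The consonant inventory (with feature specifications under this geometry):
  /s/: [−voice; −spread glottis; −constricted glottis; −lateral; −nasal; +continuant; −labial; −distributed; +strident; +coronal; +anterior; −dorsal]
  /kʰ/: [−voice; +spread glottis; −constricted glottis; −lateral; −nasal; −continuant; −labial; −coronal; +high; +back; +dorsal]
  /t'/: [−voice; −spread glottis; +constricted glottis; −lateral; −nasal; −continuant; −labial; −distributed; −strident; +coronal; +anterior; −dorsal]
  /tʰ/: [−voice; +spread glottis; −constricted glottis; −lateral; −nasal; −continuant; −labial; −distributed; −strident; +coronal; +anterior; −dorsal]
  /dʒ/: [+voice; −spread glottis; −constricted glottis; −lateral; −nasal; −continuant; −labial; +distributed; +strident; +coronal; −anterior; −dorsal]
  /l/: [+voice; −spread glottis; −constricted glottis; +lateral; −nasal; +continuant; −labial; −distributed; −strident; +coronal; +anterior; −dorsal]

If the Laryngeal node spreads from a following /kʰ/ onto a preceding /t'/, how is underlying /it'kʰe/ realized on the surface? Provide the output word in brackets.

Terminals under Laryngeal in this geometry: [voice], [spread glottis], [constricted glottis].
Spreading Laryngeal from /kʰ/ onto /t'/ replaces those values with /kʰ/'s: [−voice], [+spread glottis], [−constricted glottis]. Features outside Laryngeal ([lateral], [nasal], [continuant], …) stay as in /t'/.
This feature bundle is that of [tʰ], so /it'kʰe/ surfaces as [itʰkʰe].

[itʰkʰe]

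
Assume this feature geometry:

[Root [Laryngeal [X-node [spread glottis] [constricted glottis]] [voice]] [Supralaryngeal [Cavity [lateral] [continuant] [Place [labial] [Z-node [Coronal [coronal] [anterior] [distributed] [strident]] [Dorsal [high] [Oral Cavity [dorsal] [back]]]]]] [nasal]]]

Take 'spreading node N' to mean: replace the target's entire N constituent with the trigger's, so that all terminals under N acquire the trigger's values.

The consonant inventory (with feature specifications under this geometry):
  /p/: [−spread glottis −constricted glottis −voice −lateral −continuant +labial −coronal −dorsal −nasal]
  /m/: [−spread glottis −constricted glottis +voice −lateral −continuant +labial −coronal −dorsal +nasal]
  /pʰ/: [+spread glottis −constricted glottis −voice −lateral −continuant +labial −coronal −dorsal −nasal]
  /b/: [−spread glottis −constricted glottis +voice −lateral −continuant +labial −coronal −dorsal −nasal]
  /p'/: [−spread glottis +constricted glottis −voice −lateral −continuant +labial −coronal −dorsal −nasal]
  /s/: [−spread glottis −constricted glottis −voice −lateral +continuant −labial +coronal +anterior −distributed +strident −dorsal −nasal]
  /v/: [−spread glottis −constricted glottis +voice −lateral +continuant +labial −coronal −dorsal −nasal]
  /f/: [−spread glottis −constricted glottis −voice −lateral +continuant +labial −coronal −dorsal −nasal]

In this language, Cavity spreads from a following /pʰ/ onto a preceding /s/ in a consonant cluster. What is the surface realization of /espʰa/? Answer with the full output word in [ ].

Terminals under Cavity in this geometry: [lateral], [continuant], [labial], [coronal], [anterior], [distributed], [strident], [high], [dorsal], [back].
Spreading Cavity from /pʰ/ onto /s/ replaces those values with /pʰ/'s: [−lateral], [−continuant], [+labial], [−coronal], [−dorsal]. Features outside Cavity ([spread glottis], [constricted glottis], [voice], …) stay as in /s/.
The resulting bundle matches /p/ in the inventory; substituting it for /s/ gives [eppʰa].

[eppʰa]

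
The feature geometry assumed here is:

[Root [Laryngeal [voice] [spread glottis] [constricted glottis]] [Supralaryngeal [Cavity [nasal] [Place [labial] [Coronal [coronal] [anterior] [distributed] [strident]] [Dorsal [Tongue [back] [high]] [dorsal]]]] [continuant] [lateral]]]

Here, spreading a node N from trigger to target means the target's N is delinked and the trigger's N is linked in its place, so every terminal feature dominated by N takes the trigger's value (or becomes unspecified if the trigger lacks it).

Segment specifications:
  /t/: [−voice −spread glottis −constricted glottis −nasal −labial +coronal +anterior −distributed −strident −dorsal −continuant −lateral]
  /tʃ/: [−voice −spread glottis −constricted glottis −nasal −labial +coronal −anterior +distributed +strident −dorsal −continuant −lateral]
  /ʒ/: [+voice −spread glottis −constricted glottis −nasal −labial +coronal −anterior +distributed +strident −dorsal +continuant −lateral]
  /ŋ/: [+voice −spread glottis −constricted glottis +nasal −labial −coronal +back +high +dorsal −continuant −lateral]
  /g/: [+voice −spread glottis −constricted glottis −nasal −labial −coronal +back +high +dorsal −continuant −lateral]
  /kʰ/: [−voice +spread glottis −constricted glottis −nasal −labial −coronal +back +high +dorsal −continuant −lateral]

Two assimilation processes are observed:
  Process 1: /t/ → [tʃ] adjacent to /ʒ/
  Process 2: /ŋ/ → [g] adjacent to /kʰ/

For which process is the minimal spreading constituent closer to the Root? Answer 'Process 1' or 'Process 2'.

Process 1 alters [anterior], [distributed], [strident]; the lowest common ancestor is Coronal (depth 4 from Root).
Process 2: the feature that changes is [nasal]; the minimal node is [nasal] (depth 3).
[nasal] is closer to Root than Coronal, so Process 2 spreads the higher node.

Process 2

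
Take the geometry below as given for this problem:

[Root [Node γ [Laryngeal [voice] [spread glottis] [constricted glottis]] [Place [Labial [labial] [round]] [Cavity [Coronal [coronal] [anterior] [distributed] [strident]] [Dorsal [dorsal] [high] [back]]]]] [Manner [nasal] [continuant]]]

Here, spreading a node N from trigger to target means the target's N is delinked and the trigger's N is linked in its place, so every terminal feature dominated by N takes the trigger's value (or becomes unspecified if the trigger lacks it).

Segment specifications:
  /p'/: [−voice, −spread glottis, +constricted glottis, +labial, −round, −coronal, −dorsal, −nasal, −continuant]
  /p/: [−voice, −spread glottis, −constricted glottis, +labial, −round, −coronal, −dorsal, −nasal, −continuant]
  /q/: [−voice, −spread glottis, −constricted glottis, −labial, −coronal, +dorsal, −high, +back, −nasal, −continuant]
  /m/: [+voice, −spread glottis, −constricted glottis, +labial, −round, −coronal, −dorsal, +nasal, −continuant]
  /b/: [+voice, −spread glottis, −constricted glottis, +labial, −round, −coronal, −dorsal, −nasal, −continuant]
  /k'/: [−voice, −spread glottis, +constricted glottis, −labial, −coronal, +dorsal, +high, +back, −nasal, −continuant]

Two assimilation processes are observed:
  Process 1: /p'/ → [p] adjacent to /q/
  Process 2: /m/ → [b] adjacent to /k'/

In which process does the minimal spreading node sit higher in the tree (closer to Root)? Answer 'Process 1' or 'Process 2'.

Process 2

Process 1 alters [constricted glottis]; the lowest dominating node is [constricted glottis] (depth 3 from Root).
In Process 2, [nasal] changes, so the minimal spreading node is [nasal] at depth 2.
Depth 2 < depth 3; Process 2 involves the structurally higher constituent [nasal].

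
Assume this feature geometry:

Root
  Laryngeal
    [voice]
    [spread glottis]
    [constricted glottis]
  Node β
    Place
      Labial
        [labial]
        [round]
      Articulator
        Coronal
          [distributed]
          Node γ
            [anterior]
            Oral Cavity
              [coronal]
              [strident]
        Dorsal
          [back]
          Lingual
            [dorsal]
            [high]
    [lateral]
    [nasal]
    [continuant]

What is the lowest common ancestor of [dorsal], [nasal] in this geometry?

[dorsal] is immediately dominated by Lingual.
[nasal] is immediately dominated by Node β.
The lowest node appearing on every path is Node β; each proper daughter of Node β fails to dominate at least one of the listed features.

Node β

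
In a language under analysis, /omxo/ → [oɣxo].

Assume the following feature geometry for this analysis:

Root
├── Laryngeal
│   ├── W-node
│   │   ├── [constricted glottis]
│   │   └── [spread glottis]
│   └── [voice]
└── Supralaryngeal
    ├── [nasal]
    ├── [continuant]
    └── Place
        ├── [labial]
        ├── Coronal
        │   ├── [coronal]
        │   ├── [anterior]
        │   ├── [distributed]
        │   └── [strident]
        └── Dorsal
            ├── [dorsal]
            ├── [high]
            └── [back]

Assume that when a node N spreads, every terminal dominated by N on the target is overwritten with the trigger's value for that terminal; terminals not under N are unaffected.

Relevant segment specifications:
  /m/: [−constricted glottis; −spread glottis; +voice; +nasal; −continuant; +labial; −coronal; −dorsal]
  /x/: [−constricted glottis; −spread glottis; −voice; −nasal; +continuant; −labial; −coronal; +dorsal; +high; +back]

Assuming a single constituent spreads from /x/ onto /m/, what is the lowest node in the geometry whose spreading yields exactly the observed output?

/m/ and [ɣ] differ in [nasal], [continuant], [labial], [dorsal], [high], [back]; every other specified feature is identical.
These terminals are all dominated by Supralaryngeal, and no proper subconstituent of Supralaryngeal covers them all; Supralaryngeal is their lowest common ancestor.
If Supralaryngeal spreads, every terminal under it takes /x/'s value, producing [ɣ] as observed.
Had Root spread, [voice] would have taken /x/'s value; it stays as in /m/, confirming the spreading constituent is exactly Supralaryngeal.

Supralaryngeal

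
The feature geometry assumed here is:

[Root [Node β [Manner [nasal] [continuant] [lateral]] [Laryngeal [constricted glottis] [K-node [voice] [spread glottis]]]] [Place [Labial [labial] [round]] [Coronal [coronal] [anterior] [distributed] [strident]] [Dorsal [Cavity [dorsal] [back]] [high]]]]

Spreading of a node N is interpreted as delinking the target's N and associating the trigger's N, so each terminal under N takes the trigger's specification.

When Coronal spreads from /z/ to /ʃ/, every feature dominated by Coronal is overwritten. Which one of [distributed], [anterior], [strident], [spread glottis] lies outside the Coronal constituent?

Coronal dominates exactly [coronal], [anterior], [distributed], [strident].
Of the listed options, [strident], [distributed], [anterior] are among these and would be overwritten by spreading Coronal.
But [spread glottis] is a dependent of K-node, outside Coronal; it is therefore untouched by the spreading.

[spread glottis]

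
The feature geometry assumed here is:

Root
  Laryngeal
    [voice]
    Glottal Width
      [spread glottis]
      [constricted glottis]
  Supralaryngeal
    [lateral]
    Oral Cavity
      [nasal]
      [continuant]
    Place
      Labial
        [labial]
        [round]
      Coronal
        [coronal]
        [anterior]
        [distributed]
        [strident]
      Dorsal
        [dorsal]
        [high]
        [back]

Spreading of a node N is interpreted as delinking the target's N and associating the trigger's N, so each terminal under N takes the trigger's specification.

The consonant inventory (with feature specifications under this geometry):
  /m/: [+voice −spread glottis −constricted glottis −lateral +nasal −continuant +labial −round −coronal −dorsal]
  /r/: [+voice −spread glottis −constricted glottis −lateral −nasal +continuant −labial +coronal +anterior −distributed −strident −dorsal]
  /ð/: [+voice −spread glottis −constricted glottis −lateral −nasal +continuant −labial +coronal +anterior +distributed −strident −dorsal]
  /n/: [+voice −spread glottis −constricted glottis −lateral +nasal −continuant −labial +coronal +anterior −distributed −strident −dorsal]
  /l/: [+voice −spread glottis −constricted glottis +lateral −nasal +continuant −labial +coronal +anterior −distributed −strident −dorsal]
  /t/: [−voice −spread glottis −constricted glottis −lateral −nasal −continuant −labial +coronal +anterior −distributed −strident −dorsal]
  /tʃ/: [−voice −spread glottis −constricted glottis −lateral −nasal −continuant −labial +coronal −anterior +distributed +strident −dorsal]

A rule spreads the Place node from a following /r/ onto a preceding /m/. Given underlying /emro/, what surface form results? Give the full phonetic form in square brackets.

[enro]

Place immediately or transitively dominates [labial], [round], [coronal], [anterior], [distributed], [strident], [dorsal], [high], [back].
Spreading Place from /r/ onto /m/ replaces those values with /r/'s: [−labial], [+coronal], [+anterior], [−distributed], [−strident], [−dorsal]. Features outside Place ([voice], [spread glottis], [constricted glottis], …) stay as in /m/.
This feature bundle is that of [n], so /emro/ surfaces as [enro].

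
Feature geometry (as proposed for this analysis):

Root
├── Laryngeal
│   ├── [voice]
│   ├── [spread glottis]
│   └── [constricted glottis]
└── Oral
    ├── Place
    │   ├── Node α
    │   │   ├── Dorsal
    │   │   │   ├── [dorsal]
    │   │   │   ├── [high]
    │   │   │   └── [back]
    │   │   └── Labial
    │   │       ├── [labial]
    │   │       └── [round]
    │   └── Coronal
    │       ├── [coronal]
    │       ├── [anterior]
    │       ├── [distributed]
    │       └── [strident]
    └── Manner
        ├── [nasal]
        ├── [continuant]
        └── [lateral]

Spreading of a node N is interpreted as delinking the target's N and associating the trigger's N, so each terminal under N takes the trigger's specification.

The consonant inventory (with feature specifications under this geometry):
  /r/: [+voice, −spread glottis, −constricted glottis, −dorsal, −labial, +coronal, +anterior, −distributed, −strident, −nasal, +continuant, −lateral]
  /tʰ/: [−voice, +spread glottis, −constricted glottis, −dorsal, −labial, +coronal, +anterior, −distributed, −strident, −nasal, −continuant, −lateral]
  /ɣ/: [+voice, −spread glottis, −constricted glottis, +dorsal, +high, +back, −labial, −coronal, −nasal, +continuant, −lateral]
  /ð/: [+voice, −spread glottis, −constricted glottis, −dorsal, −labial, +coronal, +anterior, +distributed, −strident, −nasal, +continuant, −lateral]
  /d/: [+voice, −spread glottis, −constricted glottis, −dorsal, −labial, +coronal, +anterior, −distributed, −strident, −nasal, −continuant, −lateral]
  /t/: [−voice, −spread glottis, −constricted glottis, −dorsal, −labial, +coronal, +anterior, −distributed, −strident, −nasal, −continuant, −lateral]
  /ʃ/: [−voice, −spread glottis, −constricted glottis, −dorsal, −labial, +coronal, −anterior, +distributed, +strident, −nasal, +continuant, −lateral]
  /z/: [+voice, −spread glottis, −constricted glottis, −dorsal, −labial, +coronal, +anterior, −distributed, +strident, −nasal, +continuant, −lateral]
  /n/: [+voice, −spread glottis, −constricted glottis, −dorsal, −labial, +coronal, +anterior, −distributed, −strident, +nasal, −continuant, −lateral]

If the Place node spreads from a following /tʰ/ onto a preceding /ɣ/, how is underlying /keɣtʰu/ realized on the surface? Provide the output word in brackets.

The Place node dominates the terminals [dorsal], [high], [back], [labial], [round], [coronal], [anterior], [distributed], [strident].
The target acquires /tʰ/'s values for everything under Place — [−dorsal], [−labial], [+coronal], [+anterior], [−distributed], [−strident] — while keeping its own [voice], [spread glottis], [constricted glottis], ….
Among the inventory, only /r/ has exactly this specification, giving the surface form [kertʰu].

[kertʰu]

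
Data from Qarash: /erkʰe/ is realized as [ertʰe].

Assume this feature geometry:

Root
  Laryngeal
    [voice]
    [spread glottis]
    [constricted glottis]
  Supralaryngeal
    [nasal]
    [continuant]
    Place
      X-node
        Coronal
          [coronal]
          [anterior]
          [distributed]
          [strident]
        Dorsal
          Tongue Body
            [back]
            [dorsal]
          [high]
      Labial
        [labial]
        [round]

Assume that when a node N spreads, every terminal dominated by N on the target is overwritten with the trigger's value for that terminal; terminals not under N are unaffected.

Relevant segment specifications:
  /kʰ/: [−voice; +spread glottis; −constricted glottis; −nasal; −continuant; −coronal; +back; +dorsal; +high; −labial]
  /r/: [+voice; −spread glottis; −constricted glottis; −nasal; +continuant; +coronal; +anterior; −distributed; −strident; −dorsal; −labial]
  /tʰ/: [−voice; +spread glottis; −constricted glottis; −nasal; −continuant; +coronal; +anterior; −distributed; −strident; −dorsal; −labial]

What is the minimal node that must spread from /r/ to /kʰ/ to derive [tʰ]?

X-node

Feature comparison: [coronal], [anterior], [distributed], [strident], [dorsal], [high], [back] differ between /kʰ/ and [tʰ]; the remaining terminals match.
In this geometry the lowest node dominating all of them is X-node: every daughter of X-node dominates only a proper subset, so no lower node suffices.
Delinking /kʰ/'s X-node and associating /r/'s X-node gives precisely the feature bundle of [tʰ].
[voice], [continuant] stay as in /kʰ/ although /r/ differs there, so no node dominating them spread; among the remaining candidates X-node is the lowest that derives the output.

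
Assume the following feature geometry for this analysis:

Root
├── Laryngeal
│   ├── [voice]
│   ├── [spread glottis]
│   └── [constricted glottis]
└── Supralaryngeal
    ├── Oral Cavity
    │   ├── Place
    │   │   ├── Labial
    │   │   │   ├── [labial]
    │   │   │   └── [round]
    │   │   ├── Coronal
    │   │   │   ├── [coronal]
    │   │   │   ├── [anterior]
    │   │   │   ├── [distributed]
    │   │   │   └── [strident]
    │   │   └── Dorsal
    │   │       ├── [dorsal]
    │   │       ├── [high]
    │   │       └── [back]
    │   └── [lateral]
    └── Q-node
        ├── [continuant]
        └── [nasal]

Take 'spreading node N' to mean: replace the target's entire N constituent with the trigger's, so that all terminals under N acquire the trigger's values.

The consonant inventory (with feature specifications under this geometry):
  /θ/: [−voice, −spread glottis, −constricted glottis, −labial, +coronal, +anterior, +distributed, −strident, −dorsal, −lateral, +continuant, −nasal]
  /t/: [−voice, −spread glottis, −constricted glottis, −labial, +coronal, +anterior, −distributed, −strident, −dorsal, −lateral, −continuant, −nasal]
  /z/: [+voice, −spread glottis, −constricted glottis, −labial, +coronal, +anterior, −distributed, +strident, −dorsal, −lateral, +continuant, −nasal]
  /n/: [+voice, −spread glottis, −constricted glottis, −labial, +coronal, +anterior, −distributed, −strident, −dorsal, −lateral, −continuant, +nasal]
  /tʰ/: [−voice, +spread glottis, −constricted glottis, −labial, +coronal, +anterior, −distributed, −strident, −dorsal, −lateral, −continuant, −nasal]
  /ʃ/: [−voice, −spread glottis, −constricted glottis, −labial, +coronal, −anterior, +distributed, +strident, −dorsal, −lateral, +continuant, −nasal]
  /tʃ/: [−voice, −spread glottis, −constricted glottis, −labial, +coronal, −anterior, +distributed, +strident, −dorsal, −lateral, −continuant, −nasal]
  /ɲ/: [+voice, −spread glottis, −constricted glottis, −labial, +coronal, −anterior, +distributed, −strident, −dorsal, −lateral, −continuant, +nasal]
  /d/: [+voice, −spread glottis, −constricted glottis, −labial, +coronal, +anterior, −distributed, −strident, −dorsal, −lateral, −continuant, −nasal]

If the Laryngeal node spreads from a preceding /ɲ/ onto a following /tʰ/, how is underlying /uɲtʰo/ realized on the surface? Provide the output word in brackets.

[uɲdo]

The Laryngeal node dominates the terminals [voice], [spread glottis], [constricted glottis].
After delinking /tʰ/'s Laryngeal and linking /ɲ/'s, the affected terminals become [+voice], [−spread glottis], [−constricted glottis]; [labial], [coronal], [anterior], … (outside Laryngeal) are retained from /tʰ/.
This feature bundle is that of [d], so /uɲtʰo/ surfaces as [uɲdo].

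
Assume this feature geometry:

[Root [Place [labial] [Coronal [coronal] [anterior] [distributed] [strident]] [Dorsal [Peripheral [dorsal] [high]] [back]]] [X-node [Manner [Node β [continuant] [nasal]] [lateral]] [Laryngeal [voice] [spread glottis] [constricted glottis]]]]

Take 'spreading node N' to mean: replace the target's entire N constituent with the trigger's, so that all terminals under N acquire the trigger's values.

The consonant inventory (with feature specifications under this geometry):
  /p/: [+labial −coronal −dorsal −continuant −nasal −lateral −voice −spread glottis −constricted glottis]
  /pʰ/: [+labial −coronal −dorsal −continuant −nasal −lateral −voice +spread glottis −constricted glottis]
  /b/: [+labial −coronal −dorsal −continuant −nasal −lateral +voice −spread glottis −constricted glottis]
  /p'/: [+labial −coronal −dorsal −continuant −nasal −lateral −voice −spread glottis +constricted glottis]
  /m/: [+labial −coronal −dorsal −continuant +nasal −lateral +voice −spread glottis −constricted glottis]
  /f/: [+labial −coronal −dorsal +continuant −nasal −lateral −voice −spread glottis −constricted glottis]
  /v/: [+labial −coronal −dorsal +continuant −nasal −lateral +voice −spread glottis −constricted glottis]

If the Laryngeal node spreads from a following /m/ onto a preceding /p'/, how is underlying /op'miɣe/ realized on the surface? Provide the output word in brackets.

[obmiɣe]

The Laryngeal node dominates the terminals [voice], [spread glottis], [constricted glottis].
The target acquires /m/'s values for everything under Laryngeal — [+voice], [−spread glottis], [−constricted glottis] — while keeping its own [labial], [coronal], [dorsal], ….
This feature bundle is that of [b], so /op'miɣe/ surfaces as [obmiɣe].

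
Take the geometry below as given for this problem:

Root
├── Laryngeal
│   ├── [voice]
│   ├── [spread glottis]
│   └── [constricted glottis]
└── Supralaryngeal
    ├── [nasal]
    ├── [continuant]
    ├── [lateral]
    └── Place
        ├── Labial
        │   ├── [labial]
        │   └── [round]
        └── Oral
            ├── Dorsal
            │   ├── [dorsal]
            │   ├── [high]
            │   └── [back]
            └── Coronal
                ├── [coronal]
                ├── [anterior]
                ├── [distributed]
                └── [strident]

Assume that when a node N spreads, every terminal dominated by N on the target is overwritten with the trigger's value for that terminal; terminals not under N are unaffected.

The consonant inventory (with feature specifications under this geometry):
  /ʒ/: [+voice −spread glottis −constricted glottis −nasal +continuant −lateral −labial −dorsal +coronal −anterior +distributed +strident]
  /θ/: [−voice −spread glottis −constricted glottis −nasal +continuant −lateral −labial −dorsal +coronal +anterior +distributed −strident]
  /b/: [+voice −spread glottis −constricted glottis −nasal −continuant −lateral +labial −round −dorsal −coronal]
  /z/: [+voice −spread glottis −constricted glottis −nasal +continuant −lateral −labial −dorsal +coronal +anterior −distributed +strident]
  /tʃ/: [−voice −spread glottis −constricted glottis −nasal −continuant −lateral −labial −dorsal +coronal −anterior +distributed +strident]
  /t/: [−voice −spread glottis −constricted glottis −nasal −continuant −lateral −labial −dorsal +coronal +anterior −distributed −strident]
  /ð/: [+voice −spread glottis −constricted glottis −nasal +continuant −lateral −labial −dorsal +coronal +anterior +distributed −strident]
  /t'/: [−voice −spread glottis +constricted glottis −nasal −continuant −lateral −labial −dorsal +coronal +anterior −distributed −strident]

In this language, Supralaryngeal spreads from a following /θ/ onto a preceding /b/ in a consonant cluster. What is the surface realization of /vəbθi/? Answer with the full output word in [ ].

The Supralaryngeal node dominates the terminals [nasal], [continuant], [lateral], [labial], [round], [dorsal], [high], [back], [coronal], [anterior], [distributed], [strident].
The target acquires /θ/'s values for everything under Supralaryngeal — [−nasal], [+continuant], [−lateral], [−labial], [−dorsal], [+coronal], [+anterior], [+distributed], [−strident] — while keeping its own [voice], [spread glottis], [constricted glottis].
Among the inventory, only /ð/ has exactly this specification, giving the surface form [vəðθi].

[vəðθi]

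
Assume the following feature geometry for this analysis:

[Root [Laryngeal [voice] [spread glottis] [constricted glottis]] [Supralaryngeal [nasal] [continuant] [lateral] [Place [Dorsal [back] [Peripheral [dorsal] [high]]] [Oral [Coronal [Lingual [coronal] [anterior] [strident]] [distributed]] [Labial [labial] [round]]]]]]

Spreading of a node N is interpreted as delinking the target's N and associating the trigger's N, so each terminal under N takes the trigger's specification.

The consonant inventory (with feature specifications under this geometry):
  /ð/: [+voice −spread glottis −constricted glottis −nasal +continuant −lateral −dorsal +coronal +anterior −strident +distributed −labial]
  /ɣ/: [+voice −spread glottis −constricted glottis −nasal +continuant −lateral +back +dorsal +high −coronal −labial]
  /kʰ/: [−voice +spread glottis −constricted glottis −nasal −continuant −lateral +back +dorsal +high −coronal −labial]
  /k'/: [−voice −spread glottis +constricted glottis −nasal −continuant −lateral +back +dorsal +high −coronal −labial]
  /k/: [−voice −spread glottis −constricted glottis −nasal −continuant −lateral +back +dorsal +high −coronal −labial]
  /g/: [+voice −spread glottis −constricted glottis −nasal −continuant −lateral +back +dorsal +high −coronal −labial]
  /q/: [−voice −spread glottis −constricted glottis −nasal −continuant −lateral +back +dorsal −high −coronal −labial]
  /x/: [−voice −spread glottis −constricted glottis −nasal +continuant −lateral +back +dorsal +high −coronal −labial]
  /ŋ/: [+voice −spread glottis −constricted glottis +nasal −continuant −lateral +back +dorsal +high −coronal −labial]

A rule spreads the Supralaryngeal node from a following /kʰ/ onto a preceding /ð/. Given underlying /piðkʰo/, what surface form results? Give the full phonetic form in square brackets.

[pigkʰo]

The Supralaryngeal node dominates the terminals [nasal], [continuant], [lateral], [back], [dorsal], [high], [coronal], [anterior], [strident], [distributed], [labial], [round].
The target acquires /kʰ/'s values for everything under Supralaryngeal — [−nasal], [−continuant], [−lateral], [+back], [+dorsal], [+high], [−coronal], [−labial] — while keeping its own [voice], [spread glottis], [constricted glottis].
Among the inventory, only /g/ has exactly this specification, giving the surface form [pigkʰo].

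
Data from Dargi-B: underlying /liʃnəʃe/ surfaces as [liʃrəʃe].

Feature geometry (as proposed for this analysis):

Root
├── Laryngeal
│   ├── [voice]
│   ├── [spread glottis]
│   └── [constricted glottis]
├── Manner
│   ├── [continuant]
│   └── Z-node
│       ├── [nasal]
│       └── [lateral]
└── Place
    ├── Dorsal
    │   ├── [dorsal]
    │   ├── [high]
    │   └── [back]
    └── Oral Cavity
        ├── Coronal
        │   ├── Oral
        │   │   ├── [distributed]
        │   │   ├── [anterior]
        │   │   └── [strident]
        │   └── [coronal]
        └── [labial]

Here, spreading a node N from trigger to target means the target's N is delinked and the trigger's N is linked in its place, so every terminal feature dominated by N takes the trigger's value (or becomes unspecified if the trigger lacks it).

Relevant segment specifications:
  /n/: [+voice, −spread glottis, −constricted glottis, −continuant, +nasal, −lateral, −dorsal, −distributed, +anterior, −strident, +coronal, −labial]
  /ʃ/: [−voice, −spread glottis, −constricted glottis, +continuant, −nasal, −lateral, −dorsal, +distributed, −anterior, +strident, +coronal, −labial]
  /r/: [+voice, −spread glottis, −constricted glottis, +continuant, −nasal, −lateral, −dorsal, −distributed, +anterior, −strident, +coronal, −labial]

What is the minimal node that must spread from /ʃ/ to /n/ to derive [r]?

Feature comparison: [nasal], [continuant] differ between /n/ and [r]; the remaining terminals match.
Tracing each changed feature up the tree, the paths first meet at Manner; any lower node misses at least one of them.
Spreading Manner from /ʃ/ overwrites each of those terminals with /ʃ/'s values, yielding exactly [r].
Since [distributed], [voice] are preserved even though /ʃ/ disagrees there, no node above Manner spread.

Manner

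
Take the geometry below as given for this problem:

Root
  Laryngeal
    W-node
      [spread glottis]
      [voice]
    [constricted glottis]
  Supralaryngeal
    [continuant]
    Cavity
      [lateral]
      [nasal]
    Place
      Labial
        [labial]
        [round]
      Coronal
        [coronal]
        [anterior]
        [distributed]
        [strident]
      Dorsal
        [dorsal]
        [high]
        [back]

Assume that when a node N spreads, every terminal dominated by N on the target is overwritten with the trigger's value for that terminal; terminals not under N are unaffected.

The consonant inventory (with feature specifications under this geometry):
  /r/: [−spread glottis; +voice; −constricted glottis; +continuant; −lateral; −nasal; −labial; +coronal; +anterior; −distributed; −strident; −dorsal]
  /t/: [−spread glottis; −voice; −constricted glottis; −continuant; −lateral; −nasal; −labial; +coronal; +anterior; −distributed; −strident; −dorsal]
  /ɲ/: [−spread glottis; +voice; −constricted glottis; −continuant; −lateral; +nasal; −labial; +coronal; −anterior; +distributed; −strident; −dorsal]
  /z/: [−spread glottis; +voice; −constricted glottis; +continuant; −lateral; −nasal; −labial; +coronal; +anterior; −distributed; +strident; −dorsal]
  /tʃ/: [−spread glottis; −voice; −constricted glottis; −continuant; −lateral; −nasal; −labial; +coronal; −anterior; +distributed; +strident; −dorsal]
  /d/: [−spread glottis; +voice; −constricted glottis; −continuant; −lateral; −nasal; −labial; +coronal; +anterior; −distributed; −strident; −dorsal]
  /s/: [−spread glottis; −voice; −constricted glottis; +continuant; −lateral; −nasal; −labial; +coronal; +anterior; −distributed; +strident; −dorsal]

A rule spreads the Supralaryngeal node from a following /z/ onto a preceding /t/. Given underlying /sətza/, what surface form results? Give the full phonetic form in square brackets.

[səsza]

Supralaryngeal immediately or transitively dominates [continuant], [lateral], [nasal], [labial], [round], [coronal], [anterior], [distributed], [strident], [dorsal], [high], [back].
After delinking /t/'s Supralaryngeal and linking /z/'s, the affected terminals become [+continuant], [−lateral], [−nasal], [−labial], [+coronal], [+anterior], [−distributed], [+strident], [−dorsal]; [spread glottis], [voice], [constricted glottis] (outside Supralaryngeal) are retained from /t/.
Among the inventory, only /s/ has exactly this specification, giving the surface form [səsza].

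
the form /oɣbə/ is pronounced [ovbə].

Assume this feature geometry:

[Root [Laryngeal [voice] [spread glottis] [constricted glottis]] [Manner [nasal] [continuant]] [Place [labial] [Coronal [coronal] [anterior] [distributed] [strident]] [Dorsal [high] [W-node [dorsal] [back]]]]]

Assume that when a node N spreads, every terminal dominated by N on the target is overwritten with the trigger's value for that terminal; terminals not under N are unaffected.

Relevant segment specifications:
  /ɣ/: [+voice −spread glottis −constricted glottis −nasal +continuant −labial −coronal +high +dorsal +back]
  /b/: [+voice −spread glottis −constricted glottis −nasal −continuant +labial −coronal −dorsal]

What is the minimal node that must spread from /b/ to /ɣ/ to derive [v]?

Place

/ɣ/ and [v] differ in [labial], [dorsal], [high], [back]; every other specified feature is identical.
The smallest constituent containing every changed terminal is Place — each of its daughters lacks at least one of the affected features.
Delinking /ɣ/'s Place and associating /b/'s Place gives precisely the feature bundle of [v].
Since [continuant] is preserved even though /b/ disagrees there, no node above Place spread.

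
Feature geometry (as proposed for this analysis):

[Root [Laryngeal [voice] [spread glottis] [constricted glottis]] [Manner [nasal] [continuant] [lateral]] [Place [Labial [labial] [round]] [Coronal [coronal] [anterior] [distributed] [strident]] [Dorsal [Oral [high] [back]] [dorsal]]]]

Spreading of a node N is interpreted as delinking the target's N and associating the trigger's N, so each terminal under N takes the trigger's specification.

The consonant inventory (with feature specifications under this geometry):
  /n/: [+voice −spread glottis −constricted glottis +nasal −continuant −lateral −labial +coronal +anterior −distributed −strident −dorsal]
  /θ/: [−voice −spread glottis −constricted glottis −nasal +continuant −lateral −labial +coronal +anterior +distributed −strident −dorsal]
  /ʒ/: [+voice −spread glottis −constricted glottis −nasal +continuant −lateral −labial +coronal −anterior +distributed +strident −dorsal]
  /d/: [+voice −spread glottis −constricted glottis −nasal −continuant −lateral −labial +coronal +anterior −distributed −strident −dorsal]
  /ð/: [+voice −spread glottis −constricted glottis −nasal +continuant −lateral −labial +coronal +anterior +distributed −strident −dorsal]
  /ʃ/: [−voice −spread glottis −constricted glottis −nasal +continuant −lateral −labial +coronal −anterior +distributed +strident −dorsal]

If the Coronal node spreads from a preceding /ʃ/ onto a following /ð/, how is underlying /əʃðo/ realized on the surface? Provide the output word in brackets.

[əʃʒo]

Coronal immediately or transitively dominates [coronal], [anterior], [distributed], [strident].
Spreading Coronal from /ʃ/ onto /ð/ replaces those values with /ʃ/'s: [+coronal], [−anterior], [+distributed], [+strident]. Features outside Coronal ([voice], [spread glottis], [constricted glottis], …) stay as in /ð/.
This feature bundle is that of [ʒ], so /əʃðo/ surfaces as [əʃʒo].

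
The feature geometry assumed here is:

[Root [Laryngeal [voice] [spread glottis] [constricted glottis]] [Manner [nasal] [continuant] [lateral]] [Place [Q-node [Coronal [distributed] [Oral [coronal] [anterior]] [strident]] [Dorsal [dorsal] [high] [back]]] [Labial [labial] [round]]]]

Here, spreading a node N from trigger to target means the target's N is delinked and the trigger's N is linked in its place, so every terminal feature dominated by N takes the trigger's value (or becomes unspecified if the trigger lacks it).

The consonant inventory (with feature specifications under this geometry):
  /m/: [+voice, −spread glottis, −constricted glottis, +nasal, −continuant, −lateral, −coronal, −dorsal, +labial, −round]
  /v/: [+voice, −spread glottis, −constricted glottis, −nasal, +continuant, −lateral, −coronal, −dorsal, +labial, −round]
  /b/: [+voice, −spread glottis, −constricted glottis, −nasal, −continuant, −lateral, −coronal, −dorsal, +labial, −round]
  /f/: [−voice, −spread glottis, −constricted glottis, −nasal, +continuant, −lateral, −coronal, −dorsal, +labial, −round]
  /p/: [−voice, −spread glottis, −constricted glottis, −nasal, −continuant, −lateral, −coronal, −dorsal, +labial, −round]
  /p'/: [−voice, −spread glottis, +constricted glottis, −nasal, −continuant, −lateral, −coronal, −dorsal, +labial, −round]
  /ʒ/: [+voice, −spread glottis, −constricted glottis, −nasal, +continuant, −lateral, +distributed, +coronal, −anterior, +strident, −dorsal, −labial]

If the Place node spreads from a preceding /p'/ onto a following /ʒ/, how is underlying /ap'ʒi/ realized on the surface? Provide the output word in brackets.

[ap'vi]

The Place node dominates the terminals [distributed], [coronal], [anterior], [strident], [dorsal], [high], [back], [labial], [round].
The target acquires /p'/'s values for everything under Place — [−coronal], [−dorsal], [+labial], [−round] — while keeping its own [voice], [spread glottis], [constricted glottis], ….
The resulting bundle matches /v/ in the inventory; substituting it for /ʒ/ gives [ap'vi].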